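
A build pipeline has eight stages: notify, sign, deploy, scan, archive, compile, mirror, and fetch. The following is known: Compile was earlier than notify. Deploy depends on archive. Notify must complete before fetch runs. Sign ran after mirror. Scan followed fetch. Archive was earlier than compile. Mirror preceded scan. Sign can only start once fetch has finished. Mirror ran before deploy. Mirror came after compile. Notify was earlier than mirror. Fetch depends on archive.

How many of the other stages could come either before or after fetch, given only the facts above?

Forced before fetch: archive, compile, and notify; forced after fetch: scan and sign.
That leaves deploy and mirror with no forced order relative to fetch — 2.

2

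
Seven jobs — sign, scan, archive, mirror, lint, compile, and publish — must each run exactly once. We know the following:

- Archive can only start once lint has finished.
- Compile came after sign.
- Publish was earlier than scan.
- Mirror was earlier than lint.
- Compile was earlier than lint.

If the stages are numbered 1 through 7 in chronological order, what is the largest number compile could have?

Compile must come before archive and lint — 2 stages forced after it.
Everything else can be placed before compile in some valid order, so compile can sit as late as position 7 − 2 = 5.

5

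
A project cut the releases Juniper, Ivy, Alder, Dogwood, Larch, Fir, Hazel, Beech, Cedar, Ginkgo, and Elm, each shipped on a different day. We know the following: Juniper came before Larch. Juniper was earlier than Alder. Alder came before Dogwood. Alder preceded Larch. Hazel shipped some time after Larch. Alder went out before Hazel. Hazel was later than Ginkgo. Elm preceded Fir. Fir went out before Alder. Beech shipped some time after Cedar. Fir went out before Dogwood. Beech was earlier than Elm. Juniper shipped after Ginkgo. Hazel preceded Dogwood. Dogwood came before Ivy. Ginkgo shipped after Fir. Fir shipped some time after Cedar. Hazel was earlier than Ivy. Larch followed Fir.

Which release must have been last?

Ivy

Every other release has a chain of constraints placing it before Ivy, so Ivy is last.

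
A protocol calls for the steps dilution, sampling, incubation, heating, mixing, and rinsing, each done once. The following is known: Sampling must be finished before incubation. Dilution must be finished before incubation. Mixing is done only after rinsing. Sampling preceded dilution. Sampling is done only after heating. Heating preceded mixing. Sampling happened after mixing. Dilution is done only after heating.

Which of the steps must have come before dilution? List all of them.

Directly stated before dilution: heating and sampling.
Mixing reaches dilution via mixing → sampling → dilution.
Rinsing reaches dilution via rinsing → mixing → sampling → dilution.
No chain forces incubation ahead of dilution.

heating, mixing, rinsing, sampling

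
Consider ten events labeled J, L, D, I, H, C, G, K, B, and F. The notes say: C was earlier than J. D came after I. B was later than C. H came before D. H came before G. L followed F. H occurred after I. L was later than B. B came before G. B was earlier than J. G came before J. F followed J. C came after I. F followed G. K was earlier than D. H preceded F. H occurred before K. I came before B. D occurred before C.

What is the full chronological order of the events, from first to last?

I, H, K, D, C, B, G, J, F, L

The constraints fix every adjacent pair, so only one ordering works:
I → H → K → D → C → B → G → J → F → L.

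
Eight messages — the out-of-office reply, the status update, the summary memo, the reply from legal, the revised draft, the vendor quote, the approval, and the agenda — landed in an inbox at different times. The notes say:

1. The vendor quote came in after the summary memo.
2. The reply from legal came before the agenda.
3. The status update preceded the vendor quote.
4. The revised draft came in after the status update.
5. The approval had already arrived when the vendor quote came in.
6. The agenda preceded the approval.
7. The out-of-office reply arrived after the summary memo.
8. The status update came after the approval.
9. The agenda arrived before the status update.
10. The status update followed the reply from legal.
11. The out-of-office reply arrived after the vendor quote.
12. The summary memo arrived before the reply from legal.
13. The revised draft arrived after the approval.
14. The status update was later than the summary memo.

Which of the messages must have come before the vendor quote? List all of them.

the agenda, the approval, the reply from legal, the status update, the summary memo

Directly stated before the vendor quote: the approval, the status update, and the summary memo.
The agenda reaches the vendor quote via the agenda → the status update → the vendor quote.
The reply from legal reaches the vendor quote via the reply from legal → the status update → the vendor quote.
No chain forces the out-of-office reply (or any of the others) ahead of the vendor quote.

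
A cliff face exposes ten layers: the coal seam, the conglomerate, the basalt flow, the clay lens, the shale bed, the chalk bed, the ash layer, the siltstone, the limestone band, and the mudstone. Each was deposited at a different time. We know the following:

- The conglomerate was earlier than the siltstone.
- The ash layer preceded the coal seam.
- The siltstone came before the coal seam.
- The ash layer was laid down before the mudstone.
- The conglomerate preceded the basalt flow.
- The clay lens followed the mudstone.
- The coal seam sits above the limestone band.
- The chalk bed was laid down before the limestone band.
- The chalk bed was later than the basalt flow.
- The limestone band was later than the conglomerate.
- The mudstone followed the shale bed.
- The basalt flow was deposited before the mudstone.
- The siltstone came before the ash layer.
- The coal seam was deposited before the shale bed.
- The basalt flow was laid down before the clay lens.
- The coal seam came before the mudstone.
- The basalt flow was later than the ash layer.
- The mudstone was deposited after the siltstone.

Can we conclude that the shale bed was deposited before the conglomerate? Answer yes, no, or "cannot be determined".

Tracing the constraints gives the conglomerate → the limestone band → the coal seam → the shale bed, so the conglomerate must come before the shale bed.
That means the shale bed cannot be before the conglomerate.

no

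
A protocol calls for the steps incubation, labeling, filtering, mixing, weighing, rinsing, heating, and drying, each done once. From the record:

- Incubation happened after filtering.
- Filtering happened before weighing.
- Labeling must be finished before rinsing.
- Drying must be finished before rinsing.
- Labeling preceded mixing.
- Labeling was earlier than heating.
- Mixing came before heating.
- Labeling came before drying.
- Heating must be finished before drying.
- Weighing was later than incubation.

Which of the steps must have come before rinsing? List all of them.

drying, heating, labeling, mixing

Directly stated before rinsing: drying and labeling.
Heating reaches rinsing via heating → drying → rinsing.
Mixing reaches rinsing via mixing → heating → drying → rinsing.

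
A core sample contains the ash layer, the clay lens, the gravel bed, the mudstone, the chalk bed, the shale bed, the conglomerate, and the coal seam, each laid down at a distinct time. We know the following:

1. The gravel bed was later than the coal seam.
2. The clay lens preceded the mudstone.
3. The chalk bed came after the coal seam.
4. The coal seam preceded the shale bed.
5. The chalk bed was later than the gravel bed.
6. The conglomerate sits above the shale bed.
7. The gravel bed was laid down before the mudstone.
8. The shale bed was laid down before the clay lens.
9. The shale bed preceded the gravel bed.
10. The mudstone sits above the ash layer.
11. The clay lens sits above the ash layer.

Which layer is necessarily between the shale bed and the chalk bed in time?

Tracing the constraints gives the shale bed → the gravel bed → the chalk bed, so the gravel bed sits after the shale bed and before the chalk bed.
No other layer is forced both after the shale bed and before the chalk bed.

the gravel bed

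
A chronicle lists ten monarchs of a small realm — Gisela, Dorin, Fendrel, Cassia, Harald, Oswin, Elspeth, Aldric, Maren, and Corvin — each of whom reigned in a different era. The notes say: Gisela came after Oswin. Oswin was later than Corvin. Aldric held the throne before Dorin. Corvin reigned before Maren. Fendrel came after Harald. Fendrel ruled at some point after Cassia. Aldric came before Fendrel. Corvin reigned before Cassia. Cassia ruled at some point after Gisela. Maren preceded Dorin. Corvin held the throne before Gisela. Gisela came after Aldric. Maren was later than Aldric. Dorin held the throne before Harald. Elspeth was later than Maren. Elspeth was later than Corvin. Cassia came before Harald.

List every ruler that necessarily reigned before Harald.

Aldric, Cassia, Corvin, Dorin, Gisela, Maren, Oswin

Directly stated before Harald: Cassia and Dorin.
Aldric reaches Harald via Aldric → Dorin → Harald.
Corvin reaches Harald via Corvin → Cassia → Harald.
Gisela reaches Harald via Gisela → Cassia → Harald.
Likewise Maren and Oswin each reach Harald by chaining the stated constraints.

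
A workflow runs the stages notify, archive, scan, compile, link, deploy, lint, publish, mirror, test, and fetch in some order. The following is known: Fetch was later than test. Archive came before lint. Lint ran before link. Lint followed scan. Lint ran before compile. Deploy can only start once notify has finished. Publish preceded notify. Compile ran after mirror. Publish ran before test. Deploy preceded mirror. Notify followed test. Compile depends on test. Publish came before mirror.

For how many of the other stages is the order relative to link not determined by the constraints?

7

Forced before link: archive, lint, and scan.
That leaves compile, deploy, fetch, mirror, notify, publish, and test with no forced order relative to link — 7.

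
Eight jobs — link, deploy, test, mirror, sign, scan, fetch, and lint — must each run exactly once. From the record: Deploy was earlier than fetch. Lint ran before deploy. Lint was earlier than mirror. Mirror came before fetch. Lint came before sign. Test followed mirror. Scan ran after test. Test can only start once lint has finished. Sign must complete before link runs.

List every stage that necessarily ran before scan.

lint, mirror, test

Directly stated before scan: test.
Lint reaches scan via lint → test → scan.
Mirror reaches scan via mirror → test → scan.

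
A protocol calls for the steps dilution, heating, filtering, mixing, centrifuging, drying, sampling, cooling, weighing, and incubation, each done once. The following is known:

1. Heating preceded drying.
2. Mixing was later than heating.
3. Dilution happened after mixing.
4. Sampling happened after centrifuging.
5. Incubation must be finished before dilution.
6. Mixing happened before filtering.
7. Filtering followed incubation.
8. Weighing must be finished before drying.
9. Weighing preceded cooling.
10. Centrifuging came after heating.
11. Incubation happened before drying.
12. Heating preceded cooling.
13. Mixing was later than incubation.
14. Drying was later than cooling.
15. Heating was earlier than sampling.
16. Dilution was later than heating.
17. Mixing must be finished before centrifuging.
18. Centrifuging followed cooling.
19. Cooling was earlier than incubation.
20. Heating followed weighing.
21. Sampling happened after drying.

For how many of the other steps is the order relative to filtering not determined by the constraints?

4

Forced before filtering: cooling, heating, incubation, mixing, and weighing.
That leaves centrifuging, dilution, drying, and sampling with no forced order relative to filtering — 4.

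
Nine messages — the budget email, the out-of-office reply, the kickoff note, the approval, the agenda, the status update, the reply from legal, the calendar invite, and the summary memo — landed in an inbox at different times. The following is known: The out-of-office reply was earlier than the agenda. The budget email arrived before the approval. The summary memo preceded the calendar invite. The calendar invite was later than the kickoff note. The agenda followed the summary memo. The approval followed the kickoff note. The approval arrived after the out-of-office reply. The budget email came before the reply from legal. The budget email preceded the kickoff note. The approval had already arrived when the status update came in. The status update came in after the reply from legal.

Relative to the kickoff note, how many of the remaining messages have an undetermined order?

4

Forced before the kickoff note: the budget email; forced after the kickoff note: the approval, the calendar invite, and the status update.
That leaves the agenda, the out-of-office reply, the reply from legal, and the summary memo with no forced order relative to the kickoff note — 4.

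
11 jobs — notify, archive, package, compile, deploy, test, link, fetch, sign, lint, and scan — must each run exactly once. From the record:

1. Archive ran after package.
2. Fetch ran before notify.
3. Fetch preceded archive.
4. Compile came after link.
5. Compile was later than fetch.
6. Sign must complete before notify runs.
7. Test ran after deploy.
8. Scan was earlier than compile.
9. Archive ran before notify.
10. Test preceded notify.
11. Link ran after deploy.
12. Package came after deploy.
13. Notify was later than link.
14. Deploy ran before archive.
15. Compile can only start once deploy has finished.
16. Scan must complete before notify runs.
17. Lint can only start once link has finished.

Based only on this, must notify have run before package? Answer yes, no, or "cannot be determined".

no

Tracing the constraints gives package → archive → notify, so package must come before notify.
That means notify cannot be before package.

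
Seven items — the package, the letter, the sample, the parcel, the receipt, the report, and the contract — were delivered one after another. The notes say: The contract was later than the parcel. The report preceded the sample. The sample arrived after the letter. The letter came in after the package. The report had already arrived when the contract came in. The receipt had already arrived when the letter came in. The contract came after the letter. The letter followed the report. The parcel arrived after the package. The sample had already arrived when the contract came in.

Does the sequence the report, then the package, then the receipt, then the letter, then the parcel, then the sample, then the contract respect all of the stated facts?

Check each stated constraint against the proposed order — e.g. the report is ahead of the sample; the report is ahead of the contract. Every pair is in the required order; nothing is violated.

yes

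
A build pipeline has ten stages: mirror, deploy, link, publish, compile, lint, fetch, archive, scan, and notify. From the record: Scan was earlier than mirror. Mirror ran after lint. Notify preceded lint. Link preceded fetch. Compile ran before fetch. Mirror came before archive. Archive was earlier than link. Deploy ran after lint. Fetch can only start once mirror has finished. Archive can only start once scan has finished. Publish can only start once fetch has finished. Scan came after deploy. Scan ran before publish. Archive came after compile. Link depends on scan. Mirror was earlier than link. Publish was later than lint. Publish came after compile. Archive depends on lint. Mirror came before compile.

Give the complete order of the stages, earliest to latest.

notify, lint, deploy, scan, mirror, compile, archive, link, fetch, publish

The constraints fix every adjacent pair, so only one ordering works:
notify → lint → deploy → scan → mirror → compile → archive → link → fetch → publish.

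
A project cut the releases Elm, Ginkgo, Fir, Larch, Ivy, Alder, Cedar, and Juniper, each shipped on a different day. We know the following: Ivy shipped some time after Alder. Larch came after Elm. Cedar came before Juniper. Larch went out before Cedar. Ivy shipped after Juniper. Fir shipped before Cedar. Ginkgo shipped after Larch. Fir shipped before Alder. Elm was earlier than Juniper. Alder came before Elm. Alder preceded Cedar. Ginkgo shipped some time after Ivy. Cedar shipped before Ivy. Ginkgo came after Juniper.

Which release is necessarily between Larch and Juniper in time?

Tracing the constraints gives Larch → Cedar → Juniper, so Cedar sits after Larch and before Juniper.
No other release is forced both after Larch and before Juniper.

Cedar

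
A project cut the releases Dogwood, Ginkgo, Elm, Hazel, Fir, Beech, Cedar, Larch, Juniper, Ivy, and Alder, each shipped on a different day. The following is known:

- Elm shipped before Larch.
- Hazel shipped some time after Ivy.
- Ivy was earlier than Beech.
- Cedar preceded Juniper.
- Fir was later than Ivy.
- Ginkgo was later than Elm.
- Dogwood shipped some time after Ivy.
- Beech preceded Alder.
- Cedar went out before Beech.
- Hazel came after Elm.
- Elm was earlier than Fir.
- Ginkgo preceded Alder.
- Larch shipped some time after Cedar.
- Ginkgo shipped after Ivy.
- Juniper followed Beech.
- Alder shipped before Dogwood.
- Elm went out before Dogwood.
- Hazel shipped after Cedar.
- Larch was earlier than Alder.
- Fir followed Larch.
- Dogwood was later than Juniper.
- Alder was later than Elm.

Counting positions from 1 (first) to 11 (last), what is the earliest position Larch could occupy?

Cedar and Elm must both come before Larch — 2 forced predecessors.
Nothing else is forced ahead of Larch, so its earliest slot is position 2 + 1 = 3.

3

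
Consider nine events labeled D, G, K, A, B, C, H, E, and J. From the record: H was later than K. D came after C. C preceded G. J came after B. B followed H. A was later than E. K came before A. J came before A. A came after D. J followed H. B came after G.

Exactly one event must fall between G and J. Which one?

B

Tracing the constraints gives G → B → J, so B sits after G and before J.
No other event is forced both after G and before J.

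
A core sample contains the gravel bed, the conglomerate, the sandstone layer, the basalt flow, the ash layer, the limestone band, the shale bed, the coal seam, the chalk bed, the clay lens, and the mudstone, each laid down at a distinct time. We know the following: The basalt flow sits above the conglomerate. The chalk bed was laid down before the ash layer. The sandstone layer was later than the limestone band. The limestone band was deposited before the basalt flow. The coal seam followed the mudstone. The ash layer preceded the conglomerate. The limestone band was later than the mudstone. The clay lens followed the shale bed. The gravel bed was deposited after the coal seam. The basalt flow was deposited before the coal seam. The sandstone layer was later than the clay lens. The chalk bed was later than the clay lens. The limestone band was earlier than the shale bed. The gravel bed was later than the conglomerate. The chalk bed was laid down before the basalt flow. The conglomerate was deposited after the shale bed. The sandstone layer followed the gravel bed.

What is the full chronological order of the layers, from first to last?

the mudstone, the limestone band, the shale bed, the clay lens, the chalk bed, the ash layer, the conglomerate, the basalt flow, the coal seam, the gravel bed, the sandstone layer

The constraints fix every adjacent pair, so only one ordering works:
the mudstone → the limestone band → the shale bed → the clay lens → the chalk bed → the ash layer → the conglomerate → the basalt flow → the coal seam → the gravel bed → the sandstone layer.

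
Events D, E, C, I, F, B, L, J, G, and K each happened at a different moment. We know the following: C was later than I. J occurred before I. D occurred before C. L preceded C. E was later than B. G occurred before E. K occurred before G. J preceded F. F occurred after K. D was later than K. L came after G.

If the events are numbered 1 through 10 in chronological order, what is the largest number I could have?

I must come before C — 1 event forced after it.
Everything else can be placed before I in some valid order, so I can sit as late as position 10 − 1 = 9.

9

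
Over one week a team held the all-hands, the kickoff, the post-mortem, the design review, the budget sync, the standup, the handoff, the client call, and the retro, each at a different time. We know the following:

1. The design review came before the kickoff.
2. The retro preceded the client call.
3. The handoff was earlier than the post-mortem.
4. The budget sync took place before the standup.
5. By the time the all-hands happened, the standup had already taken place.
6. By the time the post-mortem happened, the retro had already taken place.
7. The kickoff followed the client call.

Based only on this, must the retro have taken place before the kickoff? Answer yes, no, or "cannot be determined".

Chain the constraints: the retro → the client call → the kickoff. Each link is directly stated, so the retro comes before the kickoff.

yes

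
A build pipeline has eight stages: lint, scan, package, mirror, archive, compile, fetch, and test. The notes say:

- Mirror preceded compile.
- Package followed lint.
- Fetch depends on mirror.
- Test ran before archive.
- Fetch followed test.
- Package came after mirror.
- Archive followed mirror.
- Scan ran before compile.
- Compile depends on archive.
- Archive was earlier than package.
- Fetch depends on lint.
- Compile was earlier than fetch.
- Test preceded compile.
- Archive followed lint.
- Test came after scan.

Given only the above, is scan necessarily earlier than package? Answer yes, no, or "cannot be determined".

Chain the constraints: scan → test → archive → package. Each link is directly stated, so scan comes before package.

yes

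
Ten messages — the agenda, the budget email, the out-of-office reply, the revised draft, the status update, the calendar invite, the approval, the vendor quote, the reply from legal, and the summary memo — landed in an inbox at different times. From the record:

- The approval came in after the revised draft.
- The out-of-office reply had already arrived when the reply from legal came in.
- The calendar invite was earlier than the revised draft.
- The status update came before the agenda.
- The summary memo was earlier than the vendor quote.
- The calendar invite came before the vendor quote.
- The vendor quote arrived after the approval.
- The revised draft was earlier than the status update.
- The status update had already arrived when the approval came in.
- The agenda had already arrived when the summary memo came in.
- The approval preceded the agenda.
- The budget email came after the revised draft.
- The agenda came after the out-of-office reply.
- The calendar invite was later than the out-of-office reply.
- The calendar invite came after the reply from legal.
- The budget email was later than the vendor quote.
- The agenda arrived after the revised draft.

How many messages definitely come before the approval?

5

Directly stated before the approval: the revised draft and the status update.
The calendar invite reaches the approval via the calendar invite → the revised draft → the approval.
The out-of-office reply reaches the approval via the out-of-office reply → the calendar invite → the revised draft → the approval.
The reply from legal reaches the approval via the reply from legal → the calendar invite → the revised draft → the approval.
That's the calendar invite, the out-of-office reply, the reply from legal, the revised draft, and the status update — 5 in all.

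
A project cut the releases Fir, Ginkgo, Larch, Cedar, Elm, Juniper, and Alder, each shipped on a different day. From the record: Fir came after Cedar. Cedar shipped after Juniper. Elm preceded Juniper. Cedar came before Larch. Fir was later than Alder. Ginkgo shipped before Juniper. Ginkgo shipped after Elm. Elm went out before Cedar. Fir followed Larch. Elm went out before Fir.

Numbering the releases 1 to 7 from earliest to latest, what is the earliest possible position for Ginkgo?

Elm must come before Ginkgo — 1 forced predecessor.
Nothing else is forced ahead of Ginkgo, so its earliest slot is position 1 + 1 = 2.

2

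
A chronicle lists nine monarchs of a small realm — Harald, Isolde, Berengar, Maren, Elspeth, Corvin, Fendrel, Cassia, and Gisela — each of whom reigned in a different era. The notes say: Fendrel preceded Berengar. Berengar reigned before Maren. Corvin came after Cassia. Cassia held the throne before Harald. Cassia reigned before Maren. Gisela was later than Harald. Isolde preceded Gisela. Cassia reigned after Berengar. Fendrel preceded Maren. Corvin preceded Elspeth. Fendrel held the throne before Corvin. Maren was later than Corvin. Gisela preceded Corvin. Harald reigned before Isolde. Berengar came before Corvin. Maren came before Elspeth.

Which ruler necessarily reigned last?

Every other ruler has a chain of constraints placing them before Elspeth, so Elspeth is last.

Elspeth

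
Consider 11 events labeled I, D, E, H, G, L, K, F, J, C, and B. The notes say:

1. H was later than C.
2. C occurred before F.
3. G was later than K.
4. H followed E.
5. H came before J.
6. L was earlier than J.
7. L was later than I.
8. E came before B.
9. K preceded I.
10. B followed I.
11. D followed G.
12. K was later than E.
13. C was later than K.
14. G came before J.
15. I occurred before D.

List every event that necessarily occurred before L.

Directly stated before L: I.
E reaches L via E → K → I → L.
K reaches L via K → I → L.

E, I, K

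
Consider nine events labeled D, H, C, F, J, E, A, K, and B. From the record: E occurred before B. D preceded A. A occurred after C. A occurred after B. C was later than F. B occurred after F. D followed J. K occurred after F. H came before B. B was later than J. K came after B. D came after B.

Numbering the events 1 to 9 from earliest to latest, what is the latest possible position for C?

8

C must come before A — 1 event forced after it.
Everything else can be placed before C in some valid order, so C can sit as late as position 9 − 1 = 8.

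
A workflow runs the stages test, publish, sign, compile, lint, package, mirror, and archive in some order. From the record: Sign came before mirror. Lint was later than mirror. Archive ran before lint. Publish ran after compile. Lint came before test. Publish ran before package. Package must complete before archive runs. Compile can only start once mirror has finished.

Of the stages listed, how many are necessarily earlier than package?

Directly stated before package: publish.
Compile reaches package via compile → publish → package.
Mirror reaches package via mirror → compile → publish → package.
Sign reaches package via sign → mirror → compile → publish → package.
That's compile, mirror, publish, and sign — 4 in all.

4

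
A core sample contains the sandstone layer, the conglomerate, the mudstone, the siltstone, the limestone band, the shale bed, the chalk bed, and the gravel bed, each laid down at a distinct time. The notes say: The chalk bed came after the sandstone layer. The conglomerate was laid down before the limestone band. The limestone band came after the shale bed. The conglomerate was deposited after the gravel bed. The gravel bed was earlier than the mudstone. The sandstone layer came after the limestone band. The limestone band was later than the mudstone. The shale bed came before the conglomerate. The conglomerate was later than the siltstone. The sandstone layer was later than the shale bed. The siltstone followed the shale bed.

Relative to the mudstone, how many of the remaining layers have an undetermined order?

3

Forced before the mudstone: the gravel bed; forced after the mudstone: the chalk bed, the limestone band, and the sandstone layer.
That leaves the conglomerate, the shale bed, and the siltstone with no forced order relative to the mudstone — 3.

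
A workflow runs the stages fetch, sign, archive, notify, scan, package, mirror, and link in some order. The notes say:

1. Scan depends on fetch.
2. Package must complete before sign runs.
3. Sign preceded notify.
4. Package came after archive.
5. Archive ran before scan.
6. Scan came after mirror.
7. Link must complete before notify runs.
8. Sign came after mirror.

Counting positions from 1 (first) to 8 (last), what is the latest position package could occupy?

6

Package must come before notify and sign — 2 stages forced after it.
Everything else can be placed before package in some valid order, so package can sit as late as position 8 − 2 = 6.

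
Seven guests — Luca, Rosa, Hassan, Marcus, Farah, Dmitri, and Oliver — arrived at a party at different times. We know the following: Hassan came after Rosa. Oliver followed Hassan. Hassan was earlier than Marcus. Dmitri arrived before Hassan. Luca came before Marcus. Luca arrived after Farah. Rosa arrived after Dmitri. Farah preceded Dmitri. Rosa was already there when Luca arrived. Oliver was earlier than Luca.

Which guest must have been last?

Marcus

Every other guest has a chain of constraints placing them before Marcus, so Marcus is last.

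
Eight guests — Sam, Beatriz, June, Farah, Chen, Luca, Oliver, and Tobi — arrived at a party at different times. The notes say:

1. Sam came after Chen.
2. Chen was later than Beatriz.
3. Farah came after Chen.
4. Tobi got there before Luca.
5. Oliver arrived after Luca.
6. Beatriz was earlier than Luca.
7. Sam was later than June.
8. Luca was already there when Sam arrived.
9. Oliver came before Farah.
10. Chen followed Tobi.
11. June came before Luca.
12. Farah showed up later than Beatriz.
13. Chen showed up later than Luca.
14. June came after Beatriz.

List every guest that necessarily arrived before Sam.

Directly stated before Sam: Chen, June, and Luca.
Beatriz reaches Sam via Beatriz → Chen → Sam.
Tobi reaches Sam via Tobi → Luca → Sam.
No chain forces Farah (or any of the others) ahead of Sam.

Beatriz, Chen, June, Luca, Tobi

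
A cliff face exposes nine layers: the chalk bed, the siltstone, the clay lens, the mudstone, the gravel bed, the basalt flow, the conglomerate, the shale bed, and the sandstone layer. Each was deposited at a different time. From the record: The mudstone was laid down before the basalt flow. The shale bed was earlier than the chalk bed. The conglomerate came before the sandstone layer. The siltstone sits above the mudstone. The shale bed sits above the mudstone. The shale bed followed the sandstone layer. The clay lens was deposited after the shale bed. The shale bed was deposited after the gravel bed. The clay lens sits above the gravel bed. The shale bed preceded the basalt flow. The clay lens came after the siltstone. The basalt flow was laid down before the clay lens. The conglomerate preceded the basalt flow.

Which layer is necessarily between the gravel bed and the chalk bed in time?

the shale bed

Tracing the constraints gives the gravel bed → the shale bed → the chalk bed, so the shale bed sits after the gravel bed and before the chalk bed.
No other layer is forced both after the gravel bed and before the chalk bed.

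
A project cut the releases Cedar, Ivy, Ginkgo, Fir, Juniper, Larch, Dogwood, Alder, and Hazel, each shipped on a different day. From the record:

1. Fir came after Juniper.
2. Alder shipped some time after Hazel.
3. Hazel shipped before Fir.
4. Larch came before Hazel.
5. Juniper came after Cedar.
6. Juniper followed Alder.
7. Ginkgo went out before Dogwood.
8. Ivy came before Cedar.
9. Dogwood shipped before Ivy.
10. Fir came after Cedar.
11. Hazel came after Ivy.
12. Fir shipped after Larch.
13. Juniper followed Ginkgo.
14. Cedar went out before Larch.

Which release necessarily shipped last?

Every other release has a chain of constraints placing it before Fir, so Fir is last.

Fir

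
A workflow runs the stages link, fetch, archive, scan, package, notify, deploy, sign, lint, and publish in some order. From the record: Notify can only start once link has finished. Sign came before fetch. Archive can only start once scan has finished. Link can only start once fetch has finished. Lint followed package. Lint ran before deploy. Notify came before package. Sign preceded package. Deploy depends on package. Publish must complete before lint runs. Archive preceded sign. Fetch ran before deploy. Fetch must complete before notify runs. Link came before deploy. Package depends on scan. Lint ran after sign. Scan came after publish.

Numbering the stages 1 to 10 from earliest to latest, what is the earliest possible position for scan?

2

Publish must come before scan — 1 forced predecessor.
Nothing else is forced ahead of scan, so its earliest slot is position 1 + 1 = 2.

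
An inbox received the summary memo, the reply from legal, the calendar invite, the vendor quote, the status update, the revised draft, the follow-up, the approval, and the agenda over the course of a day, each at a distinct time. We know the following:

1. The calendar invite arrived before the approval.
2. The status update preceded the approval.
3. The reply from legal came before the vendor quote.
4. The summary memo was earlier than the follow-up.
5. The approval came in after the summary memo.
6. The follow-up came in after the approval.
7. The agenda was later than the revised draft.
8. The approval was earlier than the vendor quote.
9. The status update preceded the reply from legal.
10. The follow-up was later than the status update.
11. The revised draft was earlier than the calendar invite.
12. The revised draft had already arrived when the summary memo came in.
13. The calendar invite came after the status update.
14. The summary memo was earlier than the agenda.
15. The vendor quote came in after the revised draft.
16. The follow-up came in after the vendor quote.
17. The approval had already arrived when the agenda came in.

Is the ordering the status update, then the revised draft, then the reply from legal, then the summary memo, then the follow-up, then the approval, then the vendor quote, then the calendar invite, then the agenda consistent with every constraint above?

The constraints require the calendar invite before the approval, but in the proposed sequence the approval appears ahead of the calendar invite. That one violation is enough.

no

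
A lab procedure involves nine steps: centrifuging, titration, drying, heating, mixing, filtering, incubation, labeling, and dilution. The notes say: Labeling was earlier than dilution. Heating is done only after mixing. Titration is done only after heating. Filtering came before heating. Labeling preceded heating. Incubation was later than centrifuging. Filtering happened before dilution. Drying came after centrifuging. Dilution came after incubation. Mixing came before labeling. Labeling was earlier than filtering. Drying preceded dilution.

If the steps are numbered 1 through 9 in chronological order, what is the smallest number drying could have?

Centrifuging must come before drying — 1 forced predecessor.
Nothing else is forced ahead of drying, so its earliest slot is position 1 + 1 = 2.

2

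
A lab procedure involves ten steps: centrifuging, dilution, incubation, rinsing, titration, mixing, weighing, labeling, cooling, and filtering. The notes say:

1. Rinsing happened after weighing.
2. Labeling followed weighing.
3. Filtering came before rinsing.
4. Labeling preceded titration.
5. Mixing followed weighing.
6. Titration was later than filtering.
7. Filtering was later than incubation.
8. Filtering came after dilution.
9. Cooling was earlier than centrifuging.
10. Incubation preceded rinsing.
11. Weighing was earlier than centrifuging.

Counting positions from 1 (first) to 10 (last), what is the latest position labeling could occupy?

9

Labeling must come before titration — 1 step forced after it.
Everything else can be placed before labeling in some valid order, so labeling can sit as late as position 10 − 1 = 9.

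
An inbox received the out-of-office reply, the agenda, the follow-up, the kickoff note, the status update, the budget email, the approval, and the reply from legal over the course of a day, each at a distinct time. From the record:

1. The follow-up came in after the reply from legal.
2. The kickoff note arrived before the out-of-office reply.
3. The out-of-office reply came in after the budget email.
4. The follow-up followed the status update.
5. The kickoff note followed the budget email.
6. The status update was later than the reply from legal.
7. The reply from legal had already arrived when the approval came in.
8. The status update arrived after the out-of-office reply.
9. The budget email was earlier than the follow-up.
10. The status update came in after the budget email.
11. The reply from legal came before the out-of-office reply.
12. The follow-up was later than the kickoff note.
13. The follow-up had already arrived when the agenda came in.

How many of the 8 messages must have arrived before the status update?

Directly stated before the status update: the budget email, the out-of-office reply, and the reply from legal.
The kickoff note reaches the status update via the kickoff note → the out-of-office reply → the status update.
No chain forces the approval (or any of the others) ahead of the status update.
That's the budget email, the kickoff note, the out-of-office reply, and the reply from legal — 4 in all.

4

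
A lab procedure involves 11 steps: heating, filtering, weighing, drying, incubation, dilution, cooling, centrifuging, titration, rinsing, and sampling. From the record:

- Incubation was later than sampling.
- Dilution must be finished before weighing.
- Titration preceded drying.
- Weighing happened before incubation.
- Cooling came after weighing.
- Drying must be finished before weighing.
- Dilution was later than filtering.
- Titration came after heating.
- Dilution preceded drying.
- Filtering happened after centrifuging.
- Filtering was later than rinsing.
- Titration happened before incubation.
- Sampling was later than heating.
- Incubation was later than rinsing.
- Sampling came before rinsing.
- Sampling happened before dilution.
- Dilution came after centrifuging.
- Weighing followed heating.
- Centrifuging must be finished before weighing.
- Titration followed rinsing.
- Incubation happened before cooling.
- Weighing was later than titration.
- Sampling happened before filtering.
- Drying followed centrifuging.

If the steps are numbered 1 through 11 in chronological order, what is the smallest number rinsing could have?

Heating and sampling must both come before rinsing — 2 forced predecessors.
Nothing else is forced ahead of rinsing, so its earliest slot is position 2 + 1 = 3.

3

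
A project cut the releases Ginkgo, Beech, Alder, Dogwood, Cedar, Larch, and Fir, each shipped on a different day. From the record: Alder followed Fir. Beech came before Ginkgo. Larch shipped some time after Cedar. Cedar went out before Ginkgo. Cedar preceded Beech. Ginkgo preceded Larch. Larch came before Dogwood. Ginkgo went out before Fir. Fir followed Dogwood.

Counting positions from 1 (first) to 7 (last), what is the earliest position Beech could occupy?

2

Cedar must come before Beech — 1 forced predecessor.
Nothing else is forced ahead of Beech, so its earliest slot is position 1 + 1 = 2.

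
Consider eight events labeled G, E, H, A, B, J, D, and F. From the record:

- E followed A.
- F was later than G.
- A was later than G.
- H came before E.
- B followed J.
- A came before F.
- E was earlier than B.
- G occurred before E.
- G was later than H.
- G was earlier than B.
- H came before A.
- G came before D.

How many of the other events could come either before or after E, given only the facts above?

Forced before E: A, G, and H; forced after E: B.
That leaves D, F, and J with no forced order relative to E — 3.

3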